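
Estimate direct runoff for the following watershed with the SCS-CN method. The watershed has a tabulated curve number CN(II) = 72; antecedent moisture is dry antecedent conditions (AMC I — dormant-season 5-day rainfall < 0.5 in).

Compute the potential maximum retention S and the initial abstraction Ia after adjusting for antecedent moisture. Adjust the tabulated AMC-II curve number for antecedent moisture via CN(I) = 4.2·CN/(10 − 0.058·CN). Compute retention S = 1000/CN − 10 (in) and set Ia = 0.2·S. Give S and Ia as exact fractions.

S = 250/27 in ≈ 9.259 in; Ia = 50/27 in ≈ 1.852 in

CN(I) from CN(II)=72: (4.2·72)/(10 − 0.058·72) = 675/13 ≈ 51.923
S = 1000/(675/13) − 10 = 250/27 in ≈ 9.259 in
Ia = 0.2·(250/27) = 50/27 in ≈ 1.852 in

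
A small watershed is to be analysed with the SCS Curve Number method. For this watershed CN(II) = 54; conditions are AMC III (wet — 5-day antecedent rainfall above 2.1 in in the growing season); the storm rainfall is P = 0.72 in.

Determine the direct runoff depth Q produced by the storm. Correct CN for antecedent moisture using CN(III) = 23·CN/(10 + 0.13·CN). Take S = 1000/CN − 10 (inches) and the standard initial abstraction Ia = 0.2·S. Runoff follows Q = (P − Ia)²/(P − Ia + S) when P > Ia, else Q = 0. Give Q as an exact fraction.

Q = 0 in ≈ 0.000 in

Adjust CN=54 to AMC III: 23·54/(10 + 0.13·54) → 1242 ÷ (851/50) = 2700/37 ≈ 72.973
Max retention: S = 1000/(2700/37) − 10 = 100/27 in (≈ 3.704 in)
Ia = 0.2S: 0.2·3.704 = 0.741 in (exactly 20/27)
P = 0.720 ≤ Ia = 0.741 in: entire storm abstracted, Q = 0.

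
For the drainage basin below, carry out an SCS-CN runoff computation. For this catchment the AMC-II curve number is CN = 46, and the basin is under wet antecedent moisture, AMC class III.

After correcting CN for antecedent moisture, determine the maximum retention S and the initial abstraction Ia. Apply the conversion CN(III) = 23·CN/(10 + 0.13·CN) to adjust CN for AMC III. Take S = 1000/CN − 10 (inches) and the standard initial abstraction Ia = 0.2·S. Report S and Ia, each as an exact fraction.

Wet (AMC III): CN(III) = 23·46/(10 + 0.13·46) = 1058/(799/50) = 52900/799 ≈ 66.208
Retention S: 1000/CN − 10 with CN=66.208 → S = 2700/529 ≈ 5.104 in
Ia = 0.2·(2700/529) = 540/529 in ≈ 1.021 in

S = 2700/529 in ≈ 5.104 in; Ia = 540/529 in ≈ 1.021 in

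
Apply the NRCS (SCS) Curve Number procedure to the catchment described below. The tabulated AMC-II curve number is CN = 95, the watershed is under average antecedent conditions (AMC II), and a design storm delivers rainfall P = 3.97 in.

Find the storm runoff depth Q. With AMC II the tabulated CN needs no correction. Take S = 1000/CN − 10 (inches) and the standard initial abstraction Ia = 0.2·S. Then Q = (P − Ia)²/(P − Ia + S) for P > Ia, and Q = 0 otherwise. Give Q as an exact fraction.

Q = 53919649/15851700 in ≈ 3.402 in

AMC II — tabulated CN = 95 applies directly.
Retention S: 1000/CN − 10 with CN=95.000 → S = 10/19 ≈ 0.526 in
Initial abstraction Ia = S/5 = (10/19)/5 = 2/19 ≈ 0.105 in
Since P=3.970 > Ia=0.105: effective rainfall P−Ia = 7343/1900 in
Runoff Q = (P−Ia)²/(P−Ia+S) = (3.865)²/(3.865+0.526) = 53919649/15851700 ≈ 3.402 in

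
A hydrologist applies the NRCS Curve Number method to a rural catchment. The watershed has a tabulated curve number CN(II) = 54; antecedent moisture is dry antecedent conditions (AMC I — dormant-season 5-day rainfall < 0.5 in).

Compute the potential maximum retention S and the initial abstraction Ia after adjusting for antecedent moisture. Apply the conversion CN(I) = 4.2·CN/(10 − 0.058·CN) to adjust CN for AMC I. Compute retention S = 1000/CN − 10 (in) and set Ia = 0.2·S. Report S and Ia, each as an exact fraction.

S = 11500/567 in ≈ 20.282 in; Ia = 2300/567 in ≈ 4.056 in

Adjust CN=54 to AMC I: 4.2·54/(10 − 0.058·54) → (1134/5) ÷ (1717/250) = 56700/1717 ≈ 33.023
Retention S: 1000/CN − 10 with CN=33.023 → S = 11500/567 ≈ 20.282 in
Ia = 0.2·(11500/567) = 2300/567 in ≈ 4.056 in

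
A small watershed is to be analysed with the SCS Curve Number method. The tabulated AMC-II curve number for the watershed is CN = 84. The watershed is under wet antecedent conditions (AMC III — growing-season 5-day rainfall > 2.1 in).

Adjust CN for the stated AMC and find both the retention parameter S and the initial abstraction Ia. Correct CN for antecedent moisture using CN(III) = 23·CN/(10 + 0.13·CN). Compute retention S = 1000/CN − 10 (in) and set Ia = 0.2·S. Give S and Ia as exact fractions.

Adjust CN=84 to AMC III: 23·84/(10 + 0.13·84) → 1932 ÷ (523/25) = 48300/523 ≈ 92.352
S = 1000/(48300/523) − 10 = 400/483 in ≈ 0.828 in
Initial abstraction Ia = S/5 = (400/483)/5 = 80/483 ≈ 0.166 in

S = 400/483 in ≈ 0.828 in; Ia = 80/483 in ≈ 0.166 in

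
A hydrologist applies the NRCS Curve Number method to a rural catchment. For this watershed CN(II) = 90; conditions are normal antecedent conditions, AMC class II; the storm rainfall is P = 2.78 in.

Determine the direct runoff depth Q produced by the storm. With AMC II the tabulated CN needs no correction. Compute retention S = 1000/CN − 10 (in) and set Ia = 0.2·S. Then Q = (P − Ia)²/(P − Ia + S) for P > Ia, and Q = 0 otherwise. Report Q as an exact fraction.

AMC II — tabulated CN = 90 applies directly.
Max retention: S = 1000/90 − 10 = 10/9 in (≈ 1.111 in)
Initial abstraction Ia = S/5 = (10/9)/5 = 2/9 ≈ 0.222 in
P − Ia = 2.780 − 0.222 = 1151/450 ≈ 2.558 in (> 0, runoff occurs)
Q: (1151/450)² ÷ (1651/450) = 1324801/742950 in (≈ 1.783 in)

Q = 1324801/742950 in ≈ 1.783 in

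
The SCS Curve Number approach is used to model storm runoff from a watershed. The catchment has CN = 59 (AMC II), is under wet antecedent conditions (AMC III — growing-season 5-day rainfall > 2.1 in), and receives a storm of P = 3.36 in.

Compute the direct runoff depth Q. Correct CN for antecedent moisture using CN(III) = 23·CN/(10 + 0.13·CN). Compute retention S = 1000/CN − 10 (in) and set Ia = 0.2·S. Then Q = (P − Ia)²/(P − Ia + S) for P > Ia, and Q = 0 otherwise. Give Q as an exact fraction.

CN(III) from CN(II)=59: (23·59)/(10 + 0.13·59) = 135700/1767 ≈ 76.797
Max retention: S = 1000/(135700/1767) − 10 = 4100/1357 in (≈ 3.021 in)
Ia = 0.2·(4100/1357) = 820/1357 in ≈ 0.604 in
P − Ia = 3.360 − 0.604 = 93488/33925 ≈ 2.756 in (> 0, runoff occurs)
Q = (93488/33925)²/((93488/33925) + 4100/1357) = (8740006144/1150905625)/(195988/33925) = 2185001536/1662223225 in ≈ 1.315 in

Q = 2185001536/1662223225 in ≈ 1.315 in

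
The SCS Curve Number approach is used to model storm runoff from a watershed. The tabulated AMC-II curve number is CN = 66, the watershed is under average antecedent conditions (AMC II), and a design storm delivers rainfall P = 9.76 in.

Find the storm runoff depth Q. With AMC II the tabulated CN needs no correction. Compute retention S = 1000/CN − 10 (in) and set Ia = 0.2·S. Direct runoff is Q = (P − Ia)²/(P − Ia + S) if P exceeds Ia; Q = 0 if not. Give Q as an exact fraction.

Average conditions: CN = 66 (no AMC adjustment).
Max retention: S = 1000/66 − 10 = 170/33 in (≈ 5.152 in)
Ia = 0.2S: 0.2·5.152 = 1.030 in (exactly 34/33)
P − Ia = 9.760 − 1.030 = 7202/825 ≈ 8.730 in (> 0, runoff occurs)
Q: (7202/825)² ÷ (11452/825) = 12967201/2361975 in (≈ 5.490 in)

Q = 12967201/2361975 in ≈ 5.490 in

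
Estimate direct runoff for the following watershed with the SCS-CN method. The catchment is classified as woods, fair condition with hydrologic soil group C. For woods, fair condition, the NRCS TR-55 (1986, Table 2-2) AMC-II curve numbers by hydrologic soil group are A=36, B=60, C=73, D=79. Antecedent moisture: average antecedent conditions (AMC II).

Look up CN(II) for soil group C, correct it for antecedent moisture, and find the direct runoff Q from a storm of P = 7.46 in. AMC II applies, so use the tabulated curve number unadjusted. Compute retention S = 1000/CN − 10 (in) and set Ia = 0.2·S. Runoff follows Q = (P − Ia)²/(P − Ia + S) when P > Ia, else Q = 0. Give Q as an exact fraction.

Q = 601671841/138805850 in ≈ 4.335 in

NRCS table: woods, fair condition, soil group C → CN(II) = 73
Average conditions: CN = 73 (no AMC adjustment).
Max retention: S = 1000/73 − 10 = 270/73 in (≈ 3.699 in)
Initial abstraction Ia = S/5 = (270/73)/5 = 54/73 ≈ 0.740 in
P − Ia = 7.460 − 0.740 = 24529/3650 ≈ 6.720 in (> 0, runoff occurs)
Runoff Q = (P−Ia)²/(P−Ia+S) = (6.720)²/(6.720+3.699) = 601671841/138805850 ≈ 4.335 in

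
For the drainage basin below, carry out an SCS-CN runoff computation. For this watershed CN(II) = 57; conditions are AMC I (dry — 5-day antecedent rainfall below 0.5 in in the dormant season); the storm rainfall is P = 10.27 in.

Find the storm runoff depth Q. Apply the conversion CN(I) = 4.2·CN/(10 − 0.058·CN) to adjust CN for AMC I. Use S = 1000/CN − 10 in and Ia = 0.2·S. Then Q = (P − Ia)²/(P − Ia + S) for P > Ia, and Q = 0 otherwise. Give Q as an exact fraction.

Q = 638910863761/353033484300 in ≈ 1.810 in

Dry (AMC I): CN(I) = 4.2·57/(10 − 0.058·57) = (1197/5)/(3347/500) = 119700/3347 ≈ 35.763
Max retention: S = 1000/(119700/3347) − 10 = 21500/1197 in (≈ 17.962 in)
Ia = 0.2·(21500/1197) = 4300/1197 in ≈ 3.592 in
P − Ia = 10.270 − 3.592 = 799319/119700 ≈ 6.678 in (> 0, runoff occurs)
Q: (799319/119700)² ÷ (2949319/119700) = 638910863761/353033484300 in (≈ 1.810 in)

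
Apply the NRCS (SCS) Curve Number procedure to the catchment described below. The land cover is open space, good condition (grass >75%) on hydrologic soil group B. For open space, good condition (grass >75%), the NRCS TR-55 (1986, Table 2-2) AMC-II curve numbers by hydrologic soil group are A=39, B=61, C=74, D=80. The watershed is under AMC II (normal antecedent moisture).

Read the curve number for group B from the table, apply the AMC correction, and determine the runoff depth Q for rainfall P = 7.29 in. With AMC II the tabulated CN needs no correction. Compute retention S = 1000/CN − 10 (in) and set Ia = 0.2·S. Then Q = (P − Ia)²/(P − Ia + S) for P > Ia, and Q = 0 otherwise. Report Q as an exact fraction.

NRCS table: open space, good condition (grass >75%), soil group B → CN(II) = 61
CN(II) = 61; AMC II needs no correction.
Max retention: S = 1000/61 − 10 = 390/61 in (≈ 6.393 in)
Initial abstraction Ia = S/5 = (390/61)/5 = 78/61 ≈ 1.279 in
Excess rainfall: 7.290 − 1.279 = 6.011 in; P > Ia so Q > 0
Runoff Q = (P−Ia)²/(P−Ia+S) = (6.011)²/(6.011+6.393) = 448205187/153860300 ≈ 2.913 in

Q = 448205187/153860300 in ≈ 2.913 in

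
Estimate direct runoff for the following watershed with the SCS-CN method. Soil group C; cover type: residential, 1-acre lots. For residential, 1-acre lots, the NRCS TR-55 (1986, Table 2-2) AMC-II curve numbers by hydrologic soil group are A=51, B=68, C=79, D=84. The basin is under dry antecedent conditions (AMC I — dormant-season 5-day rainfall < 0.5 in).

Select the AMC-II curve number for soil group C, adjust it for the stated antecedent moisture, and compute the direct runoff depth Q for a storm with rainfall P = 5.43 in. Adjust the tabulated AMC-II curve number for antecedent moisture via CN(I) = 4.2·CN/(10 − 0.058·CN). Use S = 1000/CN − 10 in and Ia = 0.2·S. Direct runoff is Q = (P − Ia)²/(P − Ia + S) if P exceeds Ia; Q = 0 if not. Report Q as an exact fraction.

Q = 1082212609/654886300 in ≈ 1.653 in

NRCS table: residential, 1-acre lots, soil group C → CN(II) = 79
Dry (AMC I): CN(I) = 4.2·79/(10 − 0.058·79) = (1659/5)/(2709/500) = 7900/129 ≈ 61.240
Max retention: S = 1000/(7900/129) − 10 = 500/79 in (≈ 6.329 in)
Ia = 0.2·(500/79) = 100/79 in ≈ 1.266 in
P − Ia = 5.430 − 1.266 = 32897/7900 ≈ 4.164 in (> 0, runoff occurs)
Q: (32897/7900)² ÷ (82897/7900) = 1082212609/654886300 in (≈ 1.653 in)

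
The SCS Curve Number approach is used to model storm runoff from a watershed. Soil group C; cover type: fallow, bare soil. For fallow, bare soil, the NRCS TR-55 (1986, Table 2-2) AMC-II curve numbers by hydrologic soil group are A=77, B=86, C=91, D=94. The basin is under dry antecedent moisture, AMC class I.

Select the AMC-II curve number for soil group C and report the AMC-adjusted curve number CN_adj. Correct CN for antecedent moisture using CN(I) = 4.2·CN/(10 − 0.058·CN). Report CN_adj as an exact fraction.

CN_adj = 63700/787 ≈ 80.940

NRCS table: fallow, bare soil, soil group C → CN(II) = 91
CN(I) from CN(II)=91: (4.2·91)/(10 − 0.058·91) = 63700/787 ≈ 80.940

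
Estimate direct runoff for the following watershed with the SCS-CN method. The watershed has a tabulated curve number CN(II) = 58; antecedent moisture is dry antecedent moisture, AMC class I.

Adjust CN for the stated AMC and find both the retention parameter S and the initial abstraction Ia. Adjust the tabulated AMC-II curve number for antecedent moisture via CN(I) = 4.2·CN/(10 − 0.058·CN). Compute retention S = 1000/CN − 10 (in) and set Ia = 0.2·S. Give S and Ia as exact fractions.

S = 500/29 in ≈ 17.241 in; Ia = 100/29 in ≈ 3.448 in

Adjust CN=58 to AMC I: 4.2·58/(10 − 0.058·58) → (1218/5) ÷ (1659/250) = 2900/79 ≈ 36.709
S = 1000/(2900/79) − 10 = 500/29 in ≈ 17.241 in
Initial abstraction Ia = S/5 = (500/29)/5 = 100/29 ≈ 3.448 in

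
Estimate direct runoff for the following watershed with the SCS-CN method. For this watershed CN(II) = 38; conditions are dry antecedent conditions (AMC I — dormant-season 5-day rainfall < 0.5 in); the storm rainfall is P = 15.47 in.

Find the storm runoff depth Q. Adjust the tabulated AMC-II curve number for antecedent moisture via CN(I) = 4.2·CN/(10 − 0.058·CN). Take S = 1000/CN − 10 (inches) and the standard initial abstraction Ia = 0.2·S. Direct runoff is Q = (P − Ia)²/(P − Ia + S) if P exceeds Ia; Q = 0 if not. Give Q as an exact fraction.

Q = 94404406009/74104394700 in ≈ 1.274 in

CN(I) from CN(II)=38: (4.2·38)/(10 − 0.058·38) = 39900/1949 ≈ 20.472
Max retention: S = 1000/(39900/1949) − 10 = 15500/399 in (≈ 38.847 in)
Ia = 0.2·(15500/399) = 3100/399 in ≈ 7.769 in
P − Ia = 15.470 − 7.769 = 307253/39900 ≈ 7.701 in (> 0, runoff occurs)
Q = (307253/39900)²/((307253/39900) + 15500/399) = (94404406009/1592010000)/(1857253/39900) = 94404406009/74104394700 in ≈ 1.274 in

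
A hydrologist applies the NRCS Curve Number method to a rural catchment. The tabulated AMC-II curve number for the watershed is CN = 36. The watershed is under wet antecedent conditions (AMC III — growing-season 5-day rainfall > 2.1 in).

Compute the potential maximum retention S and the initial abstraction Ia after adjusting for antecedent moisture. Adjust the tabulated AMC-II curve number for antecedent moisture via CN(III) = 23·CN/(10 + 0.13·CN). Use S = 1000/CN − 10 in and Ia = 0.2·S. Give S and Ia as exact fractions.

S = 1600/207 in ≈ 7.729 in; Ia = 320/207 in ≈ 1.546 in

Wet (AMC III): CN(III) = 23·36/(10 + 0.13·36) = 828/(367/25) = 20700/367 ≈ 56.403
S = 1000/(20700/367) − 10 = 1600/207 in ≈ 7.729 in
Ia = 0.2S: 0.2·7.729 = 1.546 in (exactly 320/207)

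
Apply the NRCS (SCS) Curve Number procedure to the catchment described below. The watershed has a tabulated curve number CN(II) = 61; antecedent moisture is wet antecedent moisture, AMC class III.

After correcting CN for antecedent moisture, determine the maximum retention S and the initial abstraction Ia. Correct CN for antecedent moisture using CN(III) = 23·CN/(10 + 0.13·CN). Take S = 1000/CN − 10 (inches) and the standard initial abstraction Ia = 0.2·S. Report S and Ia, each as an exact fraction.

S = 3900/1403 in ≈ 2.780 in; Ia = 780/1403 in ≈ 0.556 in

Adjust CN=61 to AMC III: 23·61/(10 + 0.13·61) → 1403 ÷ (1793/100) = 140300/1793 ≈ 78.249
S = 1000/(140300/1793) − 10 = 3900/1403 in ≈ 2.780 in
Ia = 0.2S: 0.2·2.780 = 0.556 in (exactly 780/1403)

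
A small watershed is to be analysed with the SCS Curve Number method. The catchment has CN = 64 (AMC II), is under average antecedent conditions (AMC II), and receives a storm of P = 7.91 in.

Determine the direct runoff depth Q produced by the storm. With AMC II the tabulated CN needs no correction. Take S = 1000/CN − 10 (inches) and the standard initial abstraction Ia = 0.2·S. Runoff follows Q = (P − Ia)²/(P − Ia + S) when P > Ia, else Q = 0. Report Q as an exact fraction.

CN(II) = 64; AMC II needs no correction.
S = 1000/64 − 10 = 45/8 in ≈ 5.625 in
Ia = 0.2·(45/8) = 9/8 in ≈ 1.125 in
Excess rainfall: 7.910 − 1.125 = 6.785 in; P > Ia so Q > 0
Runoff Q = (P−Ia)²/(P−Ia+S) = (6.785)²/(6.785+5.625) = 1841449/496400 ≈ 3.710 in

Q = 1841449/496400 in ≈ 3.710 in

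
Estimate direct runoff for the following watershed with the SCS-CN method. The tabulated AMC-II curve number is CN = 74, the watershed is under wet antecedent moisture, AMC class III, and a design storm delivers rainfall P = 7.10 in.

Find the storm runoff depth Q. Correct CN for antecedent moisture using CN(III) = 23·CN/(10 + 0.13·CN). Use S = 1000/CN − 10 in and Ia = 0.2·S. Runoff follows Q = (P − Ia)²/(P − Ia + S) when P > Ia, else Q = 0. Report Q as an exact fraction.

Q = 3343268041/602686710 in ≈ 5.547 in

Wet (AMC III): CN(III) = 23·74/(10 + 0.13·74) = 1702/(981/50) = 85100/981 ≈ 86.748
S = 1000/(85100/981) − 10 = 1300/851 in ≈ 1.528 in
Initial abstraction Ia = S/5 = (1300/851)/5 = 260/851 ≈ 0.306 in
P − Ia = 7.100 − 0.306 = 57821/8510 ≈ 6.794 in (> 0, runoff occurs)
Runoff Q = (P−Ia)²/(P−Ia+S) = (6.794)²/(6.794+1.528) = 3343268041/602686710 ≈ 5.547 in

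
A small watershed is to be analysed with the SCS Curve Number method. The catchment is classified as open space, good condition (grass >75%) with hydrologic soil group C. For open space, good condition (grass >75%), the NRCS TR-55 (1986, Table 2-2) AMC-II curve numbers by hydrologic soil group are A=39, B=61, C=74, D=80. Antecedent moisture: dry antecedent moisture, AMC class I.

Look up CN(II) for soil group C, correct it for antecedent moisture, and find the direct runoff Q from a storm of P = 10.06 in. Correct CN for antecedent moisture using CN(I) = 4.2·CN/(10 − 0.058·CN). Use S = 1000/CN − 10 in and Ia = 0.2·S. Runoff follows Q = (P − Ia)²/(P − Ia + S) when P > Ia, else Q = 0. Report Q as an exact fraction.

Q = 106165840561/25284784350 in ≈ 4.199 in

NRCS table: open space, good condition (grass >75%), soil group C → CN(II) = 74
CN(I) from CN(II)=74: (4.2·74)/(10 − 0.058·74) = 77700/1427 ≈ 54.450
Max retention: S = 1000/(77700/1427) − 10 = 6500/777 in (≈ 8.366 in)
Initial abstraction Ia = S/5 = (6500/777)/5 = 1300/777 ≈ 1.673 in
Excess rainfall: 10.060 − 1.673 = 8.387 in; P > Ia so Q > 0
Q = (325831/38850)²/((325831/38850) + 6500/777) = (106165840561/1509322500)/(650831/38850) = 106165840561/25284784350 in ≈ 4.199 in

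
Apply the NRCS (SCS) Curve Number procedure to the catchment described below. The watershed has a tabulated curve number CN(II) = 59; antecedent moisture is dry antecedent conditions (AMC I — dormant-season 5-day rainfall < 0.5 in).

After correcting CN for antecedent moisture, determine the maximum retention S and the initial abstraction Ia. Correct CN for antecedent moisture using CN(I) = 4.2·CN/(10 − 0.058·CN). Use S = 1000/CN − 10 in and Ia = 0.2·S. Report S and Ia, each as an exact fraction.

Dry (AMC I): CN(I) = 4.2·59/(10 − 0.058·59) = (1239/5)/(3289/500) = 123900/3289 ≈ 37.671
Retention S: 1000/CN − 10 with CN=37.671 → S = 20500/1239 ≈ 16.546 in
Ia = 0.2S: 0.2·16.546 = 3.309 in (exactly 4100/1239)

S = 20500/1239 in ≈ 16.546 in; Ia = 4100/1239 in ≈ 3.309 in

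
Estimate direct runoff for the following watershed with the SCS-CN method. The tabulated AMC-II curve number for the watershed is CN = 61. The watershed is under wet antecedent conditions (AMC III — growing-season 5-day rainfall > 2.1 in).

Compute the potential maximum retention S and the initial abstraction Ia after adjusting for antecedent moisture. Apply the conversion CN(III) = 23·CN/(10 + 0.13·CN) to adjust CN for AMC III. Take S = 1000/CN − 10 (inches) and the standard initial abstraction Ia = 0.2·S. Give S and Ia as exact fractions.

CN(III) from CN(II)=61: (23·61)/(10 + 0.13·61) = 140300/1793 ≈ 78.249
Retention S: 1000/CN − 10 with CN=78.249 → S = 3900/1403 ≈ 2.780 in
Ia = 0.2S: 0.2·2.780 = 0.556 in (exactly 780/1403)

S = 3900/1403 in ≈ 2.780 in; Ia = 780/1403 in ≈ 0.556 in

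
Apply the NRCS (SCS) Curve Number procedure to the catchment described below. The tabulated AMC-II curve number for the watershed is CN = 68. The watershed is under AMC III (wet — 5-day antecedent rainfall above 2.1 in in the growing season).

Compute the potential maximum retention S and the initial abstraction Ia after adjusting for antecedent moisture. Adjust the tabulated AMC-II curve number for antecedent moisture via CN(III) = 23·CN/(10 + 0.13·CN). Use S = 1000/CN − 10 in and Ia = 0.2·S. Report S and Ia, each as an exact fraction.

Adjust CN=68 to AMC III: 23·68/(10 + 0.13·68) → 1564 ÷ (471/25) = 39100/471 ≈ 83.015
Max retention: S = 1000/(39100/471) − 10 = 800/391 in (≈ 2.046 in)
Ia = 0.2·(800/391) = 160/391 in ≈ 0.409 in

S = 800/391 in ≈ 2.046 in; Ia = 160/391 in ≈ 0.409 in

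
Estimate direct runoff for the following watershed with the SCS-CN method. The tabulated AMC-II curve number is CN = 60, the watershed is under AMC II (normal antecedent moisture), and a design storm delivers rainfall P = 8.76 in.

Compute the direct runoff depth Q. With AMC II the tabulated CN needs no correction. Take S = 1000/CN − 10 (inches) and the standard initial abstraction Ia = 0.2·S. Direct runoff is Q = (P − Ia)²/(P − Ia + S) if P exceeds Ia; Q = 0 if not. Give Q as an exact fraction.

AMC II — tabulated CN = 60 applies directly.
Retention S: 1000/CN − 10 with CN=60.000 → S = 20/3 ≈ 6.667 in
Initial abstraction Ia = S/5 = (20/3)/5 = 4/3 ≈ 1.333 in
Since P=8.760 > Ia=1.333: effective rainfall P−Ia = 557/75 in
Q = (557/75)²/((557/75) + 20/3) = (310249/5625)/(1057/75) = 310249/79275 in ≈ 3.914 in

Q = 310249/79275 in ≈ 3.914 in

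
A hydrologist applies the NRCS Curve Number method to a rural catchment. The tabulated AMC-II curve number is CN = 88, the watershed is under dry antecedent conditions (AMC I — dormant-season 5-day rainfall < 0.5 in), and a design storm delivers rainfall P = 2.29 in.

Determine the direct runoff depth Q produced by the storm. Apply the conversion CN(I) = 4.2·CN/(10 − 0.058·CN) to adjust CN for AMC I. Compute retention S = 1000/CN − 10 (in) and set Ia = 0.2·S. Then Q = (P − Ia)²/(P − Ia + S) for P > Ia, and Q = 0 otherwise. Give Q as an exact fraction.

CN(I) from CN(II)=88: (4.2·88)/(10 − 0.058·88) = 3850/51 ≈ 75.490
Max retention: S = 1000/(3850/51) − 10 = 250/77 in (≈ 3.247 in)
Initial abstraction Ia = S/5 = (250/77)/5 = 50/77 ≈ 0.649 in
P − Ia = 2.290 − 0.649 = 12633/7700 ≈ 1.641 in (> 0, runoff occurs)
Q = (12633/7700)²/((12633/7700) + 250/77) = (159592689/59290000)/(37633/7700) = 159592689/289774100 in ≈ 0.551 in

Q = 159592689/289774100 in ≈ 0.551 in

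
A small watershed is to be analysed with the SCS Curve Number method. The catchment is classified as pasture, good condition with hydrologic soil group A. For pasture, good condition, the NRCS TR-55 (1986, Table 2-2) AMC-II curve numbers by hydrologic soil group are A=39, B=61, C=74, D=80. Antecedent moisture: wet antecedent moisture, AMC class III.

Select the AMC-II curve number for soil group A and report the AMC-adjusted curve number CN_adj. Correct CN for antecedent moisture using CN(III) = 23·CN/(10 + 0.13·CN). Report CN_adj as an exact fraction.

CN_adj = 89700/1507 ≈ 59.522

NRCS table: pasture, good condition, soil group A → CN(II) = 39
CN(III) from CN(II)=39: (23·39)/(10 + 0.13·39) = 89700/1507 ≈ 59.522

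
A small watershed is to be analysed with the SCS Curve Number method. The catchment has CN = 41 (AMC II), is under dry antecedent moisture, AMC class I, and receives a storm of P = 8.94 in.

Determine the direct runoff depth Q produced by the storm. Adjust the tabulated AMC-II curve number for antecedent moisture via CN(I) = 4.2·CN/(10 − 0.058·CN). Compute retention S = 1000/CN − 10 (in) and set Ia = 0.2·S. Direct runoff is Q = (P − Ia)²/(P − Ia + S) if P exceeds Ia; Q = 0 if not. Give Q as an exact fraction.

Adjust CN=41 to AMC I: 4.2·41/(10 − 0.058·41) → (861/5) ÷ (3811/500) = 86100/3811 ≈ 22.592
S = 1000/(86100/3811) − 10 = 29500/861 in ≈ 34.262 in
Initial abstraction Ia = S/5 = (29500/861)/5 = 5900/861 ≈ 6.852 in
Since P=8.940 > Ia=6.852: effective rainfall P−Ia = 89867/43050 in
Runoff Q = (P−Ia)²/(P−Ia+S) = (2.088)²/(2.088+34.262) = 8076077689/67367524350 ≈ 0.120 in

Q = 8076077689/67367524350 in ≈ 0.120 in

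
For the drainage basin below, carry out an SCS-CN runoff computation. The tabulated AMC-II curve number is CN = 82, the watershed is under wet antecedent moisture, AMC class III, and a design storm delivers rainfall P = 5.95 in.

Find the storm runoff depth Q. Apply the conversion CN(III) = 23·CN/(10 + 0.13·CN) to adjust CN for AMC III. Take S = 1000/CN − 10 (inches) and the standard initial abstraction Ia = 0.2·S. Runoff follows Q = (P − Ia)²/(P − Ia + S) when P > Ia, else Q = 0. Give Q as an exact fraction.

Q = 11797652689/2387996620 in ≈ 4.940 in

CN(III) from CN(II)=82: (23·82)/(10 + 0.13·82) = 94300/1033 ≈ 91.288
Retention S: 1000/CN − 10 with CN=91.288 → S = 900/943 ≈ 0.954 in
Initial abstraction Ia = S/5 = (900/943)/5 = 180/943 ≈ 0.191 in
P − Ia = 5.950 − 0.191 = 108617/18860 ≈ 5.759 in (> 0, runoff occurs)
Q: (108617/18860)² ÷ (126617/18860) = 11797652689/2387996620 in (≈ 4.940 in)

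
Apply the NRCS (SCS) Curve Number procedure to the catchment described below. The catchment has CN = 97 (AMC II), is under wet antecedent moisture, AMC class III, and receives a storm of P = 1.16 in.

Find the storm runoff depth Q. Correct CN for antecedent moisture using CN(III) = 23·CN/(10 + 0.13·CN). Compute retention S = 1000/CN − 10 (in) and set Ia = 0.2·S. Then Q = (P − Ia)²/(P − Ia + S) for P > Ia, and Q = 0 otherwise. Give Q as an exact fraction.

Adjust CN=97 to AMC III: 23·97/(10 + 0.13·97) → 2231 ÷ (2261/100) = 223100/2261 ≈ 98.673
Max retention: S = 1000/(223100/2261) − 10 = 300/2231 in (≈ 0.134 in)
Ia = 0.2·(300/2231) = 60/2231 in ≈ 0.027 in
Since P=1.160 > Ia=0.027: effective rainfall P−Ia = 63199/55775 in
Q = (63199/55775)²/((63199/55775) + 300/2231) = (3994113601/3110850625)/(70699/55775) = 3994113601/3943236725 in ≈ 1.013 in

Q = 3994113601/3943236725 in ≈ 1.013 in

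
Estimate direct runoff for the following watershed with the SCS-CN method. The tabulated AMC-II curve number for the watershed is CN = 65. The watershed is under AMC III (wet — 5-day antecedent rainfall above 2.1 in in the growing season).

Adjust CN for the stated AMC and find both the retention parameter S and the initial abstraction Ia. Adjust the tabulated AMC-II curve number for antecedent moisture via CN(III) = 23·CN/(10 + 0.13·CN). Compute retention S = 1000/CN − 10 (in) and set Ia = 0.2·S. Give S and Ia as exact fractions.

S = 700/299 in ≈ 2.341 in; Ia = 140/299 in ≈ 0.468 in

Wet (AMC III): CN(III) = 23·65/(10 + 0.13·65) = 1495/(369/20) = 29900/369 ≈ 81.030
Retention S: 1000/CN − 10 with CN=81.030 → S = 700/299 ≈ 2.341 in
Ia = 0.2·(700/299) = 140/299 in ≈ 0.468 in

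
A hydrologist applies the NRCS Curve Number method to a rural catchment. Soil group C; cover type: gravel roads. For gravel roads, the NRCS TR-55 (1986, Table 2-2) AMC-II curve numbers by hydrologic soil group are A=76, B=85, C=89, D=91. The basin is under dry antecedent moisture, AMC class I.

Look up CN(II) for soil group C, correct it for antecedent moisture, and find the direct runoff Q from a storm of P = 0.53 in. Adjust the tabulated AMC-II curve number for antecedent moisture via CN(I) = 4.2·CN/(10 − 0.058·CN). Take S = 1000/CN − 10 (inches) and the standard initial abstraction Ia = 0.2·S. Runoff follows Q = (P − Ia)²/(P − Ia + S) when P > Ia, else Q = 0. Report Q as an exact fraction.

Q = 0 in ≈ 0.000 in

NRCS table: gravel roads, soil group C → CN(II) = 89
Adjust CN=89 to AMC I: 4.2·89/(10 − 0.058·89) → (1869/5) ÷ (2419/500) = 186900/2419 ≈ 77.263
S = 1000/(186900/2419) − 10 = 5500/1869 in ≈ 2.943 in
Ia = 0.2·(5500/1869) = 1100/1869 in ≈ 0.589 in
P = 0.530 ≤ Ia = 0.589 in: entire storm abstracted, Q = 0.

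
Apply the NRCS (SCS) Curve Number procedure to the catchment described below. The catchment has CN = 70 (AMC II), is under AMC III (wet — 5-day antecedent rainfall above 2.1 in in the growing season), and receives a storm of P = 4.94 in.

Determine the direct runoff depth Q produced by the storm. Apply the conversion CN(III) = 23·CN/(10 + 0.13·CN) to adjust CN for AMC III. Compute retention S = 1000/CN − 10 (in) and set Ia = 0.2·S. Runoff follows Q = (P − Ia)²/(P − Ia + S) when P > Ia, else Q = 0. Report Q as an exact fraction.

Adjust CN=70 to AMC III: 23·70/(10 + 0.13·70) → 1610 ÷ (191/10) = 16100/191 ≈ 84.293
Max retention: S = 1000/(16100/191) − 10 = 300/161 in (≈ 1.863 in)
Ia = 0.2·(300/161) = 60/161 in ≈ 0.373 in
Since P=4.940 > Ia=0.373: effective rainfall P−Ia = 36767/8050 in
Runoff Q = (P−Ia)²/(P−Ia+S) = (4.567)²/(4.567+1.863) = 1351812289/416724350 ≈ 3.244 in

Q = 1351812289/416724350 in ≈ 3.244 in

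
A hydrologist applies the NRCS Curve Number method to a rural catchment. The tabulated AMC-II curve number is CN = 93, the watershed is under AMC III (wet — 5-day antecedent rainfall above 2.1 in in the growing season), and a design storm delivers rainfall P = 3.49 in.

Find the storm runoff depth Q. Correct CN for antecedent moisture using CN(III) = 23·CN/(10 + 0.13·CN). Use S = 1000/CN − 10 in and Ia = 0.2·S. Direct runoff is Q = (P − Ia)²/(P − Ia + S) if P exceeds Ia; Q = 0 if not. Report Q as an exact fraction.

Q = 536572365121/171657102900 in ≈ 3.126 in

CN(III) from CN(II)=93: (23·93)/(10 + 0.13·93) = 213900/2209 ≈ 96.831
Max retention: S = 1000/(213900/2209) − 10 = 700/2139 in (≈ 0.327 in)
Ia = 0.2S: 0.2·0.327 = 0.065 in (exactly 140/2139)
Excess rainfall: 3.490 − 0.065 = 3.425 in; P > Ia so Q > 0
Runoff Q = (P−Ia)²/(P−Ia+S) = (3.425)²/(3.425+0.327) = 536572365121/171657102900 ≈ 3.126 in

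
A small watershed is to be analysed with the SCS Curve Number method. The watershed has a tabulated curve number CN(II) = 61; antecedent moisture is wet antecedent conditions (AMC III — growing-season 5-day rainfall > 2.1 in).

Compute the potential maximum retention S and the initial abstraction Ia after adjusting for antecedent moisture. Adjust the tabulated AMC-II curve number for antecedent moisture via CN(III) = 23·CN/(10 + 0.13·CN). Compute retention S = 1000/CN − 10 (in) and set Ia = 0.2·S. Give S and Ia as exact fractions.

S = 3900/1403 in ≈ 2.780 in; Ia = 780/1403 in ≈ 0.556 in

Wet (AMC III): CN(III) = 23·61/(10 + 0.13·61) = 1403/(1793/100) = 140300/1793 ≈ 78.249
Retention S: 1000/CN − 10 with CN=78.249 → S = 3900/1403 ≈ 2.780 in
Initial abstraction Ia = S/5 = (3900/1403)/5 = 780/1403 ≈ 0.556 in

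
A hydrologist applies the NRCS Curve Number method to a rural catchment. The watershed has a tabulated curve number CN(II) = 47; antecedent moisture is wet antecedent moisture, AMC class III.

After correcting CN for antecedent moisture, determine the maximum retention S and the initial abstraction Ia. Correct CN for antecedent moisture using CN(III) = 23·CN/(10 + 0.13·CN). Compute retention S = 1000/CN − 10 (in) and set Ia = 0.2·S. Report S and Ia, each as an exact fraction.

S = 5300/1081 in ≈ 4.903 in; Ia = 1060/1081 in ≈ 0.981 in

Wet (AMC III): CN(III) = 23·47/(10 + 0.13·47) = 1081/(1611/100) = 108100/1611 ≈ 67.101
Max retention: S = 1000/(108100/1611) − 10 = 5300/1081 in (≈ 4.903 in)
Ia = 0.2·(5300/1081) = 1060/1081 in ≈ 0.981 in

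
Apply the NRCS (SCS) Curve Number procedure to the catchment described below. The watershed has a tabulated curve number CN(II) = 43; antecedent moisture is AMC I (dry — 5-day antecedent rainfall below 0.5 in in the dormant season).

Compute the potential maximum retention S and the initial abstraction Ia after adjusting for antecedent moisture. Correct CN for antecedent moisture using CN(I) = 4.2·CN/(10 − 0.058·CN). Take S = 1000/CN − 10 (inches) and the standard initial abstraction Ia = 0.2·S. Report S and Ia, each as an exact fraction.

Dry (AMC I): CN(I) = 4.2·43/(10 − 0.058·43) = (903/5)/(3753/500) = 30100/1251 ≈ 24.061
S = 1000/(30100/1251) − 10 = 9500/301 in ≈ 31.561 in
Ia = 0.2·(9500/301) = 1900/301 in ≈ 6.312 in

S = 9500/301 in ≈ 31.561 in; Ia = 1900/301 in ≈ 6.312 in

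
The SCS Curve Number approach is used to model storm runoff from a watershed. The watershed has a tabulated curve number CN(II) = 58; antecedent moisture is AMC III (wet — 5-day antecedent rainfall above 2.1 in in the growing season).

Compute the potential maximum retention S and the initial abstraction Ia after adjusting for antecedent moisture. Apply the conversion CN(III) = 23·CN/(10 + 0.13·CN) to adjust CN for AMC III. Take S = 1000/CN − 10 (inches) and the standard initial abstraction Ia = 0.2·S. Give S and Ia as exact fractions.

S = 2100/667 in ≈ 3.148 in; Ia = 420/667 in ≈ 0.630 in

CN(III) from CN(II)=58: (23·58)/(10 + 0.13·58) = 66700/877 ≈ 76.055
Max retention: S = 1000/(66700/877) − 10 = 2100/667 in (≈ 3.148 in)
Ia = 0.2·(2100/667) = 420/667 in ≈ 0.630 in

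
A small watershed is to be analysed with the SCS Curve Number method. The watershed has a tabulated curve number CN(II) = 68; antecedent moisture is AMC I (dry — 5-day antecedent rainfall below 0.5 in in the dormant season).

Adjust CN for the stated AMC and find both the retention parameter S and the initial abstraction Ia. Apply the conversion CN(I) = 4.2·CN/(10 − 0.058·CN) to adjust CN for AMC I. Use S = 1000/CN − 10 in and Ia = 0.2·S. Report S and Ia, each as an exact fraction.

S = 4000/357 in ≈ 11.204 in; Ia = 800/357 in ≈ 2.241 in

CN(I) from CN(II)=68: (4.2·68)/(10 − 0.058·68) = 35700/757 ≈ 47.160
S = 1000/(35700/757) − 10 = 4000/357 in ≈ 11.204 in
Initial abstraction Ia = S/5 = (4000/357)/5 = 800/357 ≈ 2.241 in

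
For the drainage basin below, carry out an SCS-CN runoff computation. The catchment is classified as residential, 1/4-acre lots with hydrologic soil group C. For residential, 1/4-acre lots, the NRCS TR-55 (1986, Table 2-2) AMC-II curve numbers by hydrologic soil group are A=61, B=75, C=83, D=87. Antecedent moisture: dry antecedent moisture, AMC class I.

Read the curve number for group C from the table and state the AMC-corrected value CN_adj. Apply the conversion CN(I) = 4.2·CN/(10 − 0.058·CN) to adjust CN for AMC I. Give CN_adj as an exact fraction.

NRCS table: residential, 1/4-acre lots, soil group C → CN(II) = 83
Dry (AMC I): CN(I) = 4.2·83/(10 − 0.058·83) = (1743/5)/(2593/500) = 174300/2593 ≈ 67.219

CN_adj = 174300/2593 ≈ 67.219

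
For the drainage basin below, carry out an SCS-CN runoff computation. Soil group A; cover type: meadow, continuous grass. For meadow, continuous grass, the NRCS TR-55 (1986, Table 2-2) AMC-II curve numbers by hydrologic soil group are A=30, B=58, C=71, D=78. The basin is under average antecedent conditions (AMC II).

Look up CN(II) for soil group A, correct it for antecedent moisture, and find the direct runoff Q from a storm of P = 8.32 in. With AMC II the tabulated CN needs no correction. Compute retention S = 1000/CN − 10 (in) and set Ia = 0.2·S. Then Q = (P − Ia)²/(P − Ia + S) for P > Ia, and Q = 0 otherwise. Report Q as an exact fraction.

Q = 18769/37950 in ≈ 0.495 in

NRCS table: meadow, continuous grass, soil group A → CN(II) = 30
CN(II) = 30; AMC II needs no correction.
Max retention: S = 1000/30 − 10 = 70/3 in (≈ 23.333 in)
Initial abstraction Ia = S/5 = (70/3)/5 = 14/3 ≈ 4.667 in
P − Ia = 8.320 − 4.667 = 274/75 ≈ 3.653 in (> 0, runoff occurs)
Runoff Q = (P−Ia)²/(P−Ia+S) = (3.653)²/(3.653+23.333) = 18769/37950 ≈ 0.495 in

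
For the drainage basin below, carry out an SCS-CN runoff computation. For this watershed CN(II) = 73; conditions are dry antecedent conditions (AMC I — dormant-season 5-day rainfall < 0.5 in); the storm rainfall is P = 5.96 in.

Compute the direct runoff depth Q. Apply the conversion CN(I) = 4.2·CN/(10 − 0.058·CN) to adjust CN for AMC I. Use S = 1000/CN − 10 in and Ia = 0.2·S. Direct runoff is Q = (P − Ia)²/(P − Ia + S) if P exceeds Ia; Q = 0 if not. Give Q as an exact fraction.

Q = 2877142321/2122425725 in ≈ 1.356 in

CN(I) from CN(II)=73: (4.2·73)/(10 − 0.058·73) = 51100/961 ≈ 53.174
S = 1000/(51100/961) − 10 = 4500/511 in ≈ 8.806 in
Initial abstraction Ia = S/5 = (4500/511)/5 = 900/511 ≈ 1.761 in
P − Ia = 5.960 − 1.761 = 53639/12775 ≈ 4.199 in (> 0, runoff occurs)
Q = (53639/12775)²/((53639/12775) + 4500/511) = (2877142321/163200625)/(166139/12775) = 2877142321/2122425725 in ≈ 1.356 in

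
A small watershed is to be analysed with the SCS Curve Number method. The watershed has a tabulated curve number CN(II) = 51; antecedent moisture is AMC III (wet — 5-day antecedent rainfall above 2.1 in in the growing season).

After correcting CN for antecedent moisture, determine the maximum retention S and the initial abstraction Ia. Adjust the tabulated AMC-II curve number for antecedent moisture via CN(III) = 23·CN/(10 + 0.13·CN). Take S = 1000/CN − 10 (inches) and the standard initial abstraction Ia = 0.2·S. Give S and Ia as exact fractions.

Adjust CN=51 to AMC III: 23·51/(10 + 0.13·51) → 1173 ÷ (1663/100) = 117300/1663 ≈ 70.535
Retention S: 1000/CN − 10 with CN=70.535 → S = 4900/1173 ≈ 4.177 in
Ia = 0.2·(4900/1173) = 980/1173 in ≈ 0.835 in

S = 4900/1173 in ≈ 4.177 in; Ia = 980/1173 in ≈ 0.835 in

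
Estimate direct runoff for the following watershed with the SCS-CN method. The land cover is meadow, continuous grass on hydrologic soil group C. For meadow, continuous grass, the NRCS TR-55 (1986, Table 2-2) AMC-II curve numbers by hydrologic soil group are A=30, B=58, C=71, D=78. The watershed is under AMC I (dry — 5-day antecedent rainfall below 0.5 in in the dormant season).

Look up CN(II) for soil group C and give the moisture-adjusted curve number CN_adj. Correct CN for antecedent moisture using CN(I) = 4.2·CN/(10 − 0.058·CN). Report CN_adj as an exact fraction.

NRCS table: meadow, continuous grass, soil group C → CN(II) = 71
Dry (AMC I): CN(I) = 4.2·71/(10 − 0.058·71) = (1491/5)/(2941/500) = 149100/2941 ≈ 50.697

CN_adj = 149100/2941 ≈ 50.697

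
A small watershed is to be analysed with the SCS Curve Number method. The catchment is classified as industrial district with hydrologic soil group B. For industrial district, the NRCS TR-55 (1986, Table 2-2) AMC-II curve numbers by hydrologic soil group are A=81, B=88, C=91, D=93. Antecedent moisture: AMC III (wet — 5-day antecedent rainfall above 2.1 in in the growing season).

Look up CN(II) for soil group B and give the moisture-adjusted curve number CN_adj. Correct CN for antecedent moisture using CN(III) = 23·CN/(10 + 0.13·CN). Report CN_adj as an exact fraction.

CN_adj = 6325/67 ≈ 94.403

NRCS table: industrial district, soil group B → CN(II) = 88
Adjust CN=88 to AMC III: 23·88/(10 + 0.13·88) → 2024 ÷ (536/25) = 6325/67 ≈ 94.403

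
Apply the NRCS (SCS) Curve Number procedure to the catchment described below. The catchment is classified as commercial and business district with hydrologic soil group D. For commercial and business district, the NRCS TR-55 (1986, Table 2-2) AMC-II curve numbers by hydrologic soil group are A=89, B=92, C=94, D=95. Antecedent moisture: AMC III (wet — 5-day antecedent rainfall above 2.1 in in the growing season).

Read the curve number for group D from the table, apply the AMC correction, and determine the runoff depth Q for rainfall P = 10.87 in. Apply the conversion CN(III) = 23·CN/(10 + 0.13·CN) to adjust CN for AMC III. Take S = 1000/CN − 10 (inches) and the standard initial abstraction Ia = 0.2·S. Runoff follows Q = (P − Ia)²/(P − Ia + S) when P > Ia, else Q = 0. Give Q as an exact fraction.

NRCS table: commercial and business district, soil group D → CN(II) = 95
Wet (AMC III): CN(III) = 23·95/(10 + 0.13·95) = 2185/(447/20) = 43700/447 ≈ 97.763
S = 1000/(43700/447) − 10 = 100/437 in ≈ 0.229 in
Initial abstraction Ia = S/5 = (100/437)/5 = 20/437 ≈ 0.046 in
Excess rainfall: 10.870 − 0.046 = 10.824 in; P > Ia so Q > 0
Q = (473019/43700)²/((473019/43700) + 100/437) = (223746974361/1909690000)/(483019/43700) = 223746974361/21107930300 in ≈ 10.600 in

Q = 223746974361/21107930300 in ≈ 10.600 in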